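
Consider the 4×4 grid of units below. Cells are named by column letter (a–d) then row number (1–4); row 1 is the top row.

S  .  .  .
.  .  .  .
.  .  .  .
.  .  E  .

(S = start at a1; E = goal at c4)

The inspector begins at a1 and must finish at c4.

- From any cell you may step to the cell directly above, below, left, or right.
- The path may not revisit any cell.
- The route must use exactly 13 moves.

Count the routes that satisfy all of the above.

27

Need simple routes of exactly 13 moves from a1 to c4 (Manhattan distance 5, so 4 moves are spent on a detour and 4 undoing it).
Branch systematically from the start, pruning whenever the remaining move budget drops below the Manhattan distance to c4 or differs from it in parity. Grouping the completions by first move — via a2: 15; via b1: 12 — and summing: 15 + 12 = 27.
That gives 27 routes.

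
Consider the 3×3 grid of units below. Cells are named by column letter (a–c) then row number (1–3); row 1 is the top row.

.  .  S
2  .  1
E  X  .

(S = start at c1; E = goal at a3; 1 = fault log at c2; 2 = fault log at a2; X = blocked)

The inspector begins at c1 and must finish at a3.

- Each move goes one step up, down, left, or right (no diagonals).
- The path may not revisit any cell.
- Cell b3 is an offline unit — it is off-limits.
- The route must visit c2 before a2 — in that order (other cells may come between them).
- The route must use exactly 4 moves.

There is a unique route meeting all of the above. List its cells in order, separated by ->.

c1 -> c2 -> b2 -> a2 -> a3

The waypoints must appear in the order c2, a2, with no cell reused.
Route from c1: down to c2, 2× left (reaching a2), down to a3 — 4 moves in all.
Check: order respected (1 at step 1, 2 at step 3); 4 moves as required.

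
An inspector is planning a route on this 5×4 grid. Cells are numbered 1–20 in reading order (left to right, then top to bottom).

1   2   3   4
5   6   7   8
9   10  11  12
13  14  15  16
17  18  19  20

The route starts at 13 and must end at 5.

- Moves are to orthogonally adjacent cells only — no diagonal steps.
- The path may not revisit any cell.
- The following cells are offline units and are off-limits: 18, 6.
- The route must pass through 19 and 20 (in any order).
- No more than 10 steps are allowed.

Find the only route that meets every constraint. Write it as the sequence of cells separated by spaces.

The budget equals the shortest possible length, so every move has to be on a shortest route through the required cells.
Route from 13: 2× right (reaching 15), down to 19, right to 20, 2× up (reaching 12), 3× left (reaching 9), up to 5 — 10 moves in all.
Check: all required cells visited; 10 ≤ 10 moves.

13 14 15 19 20 16 12 11 10 9 5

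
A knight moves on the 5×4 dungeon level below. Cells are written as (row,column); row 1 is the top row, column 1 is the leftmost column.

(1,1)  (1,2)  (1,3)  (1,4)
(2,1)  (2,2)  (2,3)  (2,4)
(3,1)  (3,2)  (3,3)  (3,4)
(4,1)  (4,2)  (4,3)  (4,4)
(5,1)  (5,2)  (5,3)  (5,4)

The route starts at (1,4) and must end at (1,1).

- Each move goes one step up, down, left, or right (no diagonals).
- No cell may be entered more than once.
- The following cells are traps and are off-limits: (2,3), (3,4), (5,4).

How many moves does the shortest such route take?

The Manhattan distance from (1,4) to (1,1) is |1−1| + |4−1| = 3, so at least 3 moves are needed.
A route of 3 moves achieves this: (1,4) → (1,3) → (1,2) → (1,1).
Since 3 matches the lower bound, it is optimal.

3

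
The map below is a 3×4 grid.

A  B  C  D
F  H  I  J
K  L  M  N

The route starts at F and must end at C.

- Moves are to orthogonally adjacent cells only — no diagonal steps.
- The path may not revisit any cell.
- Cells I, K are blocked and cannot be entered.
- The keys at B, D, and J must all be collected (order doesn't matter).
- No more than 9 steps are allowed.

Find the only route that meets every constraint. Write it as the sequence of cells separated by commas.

The budget equals the shortest possible length, so every move has to be on a shortest route through the required cells.
Route from F: up 1 to A, right 1 to B, down 2 to L, right 2 to N, up 2 to D, left 1 to C — 9 moves in all.
Check: all required cells visited; 9 ≤ 9 moves.

F, A, B, H, L, M, N, J, D, C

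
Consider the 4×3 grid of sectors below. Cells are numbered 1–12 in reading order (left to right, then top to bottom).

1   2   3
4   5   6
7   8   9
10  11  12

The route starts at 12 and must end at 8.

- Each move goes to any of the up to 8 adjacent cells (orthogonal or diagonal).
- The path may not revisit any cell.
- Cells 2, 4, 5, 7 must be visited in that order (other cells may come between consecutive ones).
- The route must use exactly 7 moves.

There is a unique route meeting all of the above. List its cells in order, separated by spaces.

12 9 6 2 4 5 7 8

The waypoints must appear in the order 2, 4, 5, 7, with no cell reused.
Route from 12: up 2 to 6, up-left 1 to 2, down-left 1 to 4, right 1 to 5, down-left 1 to 7, right 1 to 8 — 7 moves in all.
Check: order respected (2 at step 3, 4 at step 4, 5 at step 5, 7 at step 6); 7 moves as required.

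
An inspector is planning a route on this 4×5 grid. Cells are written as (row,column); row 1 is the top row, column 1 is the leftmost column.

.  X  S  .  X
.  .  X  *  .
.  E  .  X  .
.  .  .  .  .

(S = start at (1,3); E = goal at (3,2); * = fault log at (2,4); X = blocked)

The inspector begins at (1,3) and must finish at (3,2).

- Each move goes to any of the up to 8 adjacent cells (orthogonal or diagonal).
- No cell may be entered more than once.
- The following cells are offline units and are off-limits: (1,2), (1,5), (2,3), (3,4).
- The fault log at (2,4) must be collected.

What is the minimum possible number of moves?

Any route passes through (2,4) somewhere between (1,3) and (3,2). Summing Chebyshev distances along the two legs ((1,3) → (2,4) → (3,2)) gives a lower bound of 1 + 2 = 3 moves.
A route of 3 moves achieves this: (1,3) → (2,4) → (3,3) → (3,2).
Since 3 matches the lower bound, it is optimal.

3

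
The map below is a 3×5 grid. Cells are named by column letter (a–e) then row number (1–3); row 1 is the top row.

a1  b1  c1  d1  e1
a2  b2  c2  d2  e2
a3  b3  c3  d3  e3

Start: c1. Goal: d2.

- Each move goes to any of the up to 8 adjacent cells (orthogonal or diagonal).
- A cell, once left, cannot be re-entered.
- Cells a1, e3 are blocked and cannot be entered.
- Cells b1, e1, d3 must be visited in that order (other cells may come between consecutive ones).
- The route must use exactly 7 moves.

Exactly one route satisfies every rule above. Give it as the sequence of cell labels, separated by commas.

The waypoints must appear in the order b1, e1, d3, with no cell reused.
Route from c1: left 1 to b1, down-right 1 to c2, up-right 1 to d1, right 1 to e1, down 1 to e2, down-left 1 to d3, up 1 to d2 — 7 moves in all.
Check: order respected (b1 at step 1, e1 at step 4, d3 at step 6); 7 moves as required.

c1, b1, c2, d1, e1, e2, d3, d2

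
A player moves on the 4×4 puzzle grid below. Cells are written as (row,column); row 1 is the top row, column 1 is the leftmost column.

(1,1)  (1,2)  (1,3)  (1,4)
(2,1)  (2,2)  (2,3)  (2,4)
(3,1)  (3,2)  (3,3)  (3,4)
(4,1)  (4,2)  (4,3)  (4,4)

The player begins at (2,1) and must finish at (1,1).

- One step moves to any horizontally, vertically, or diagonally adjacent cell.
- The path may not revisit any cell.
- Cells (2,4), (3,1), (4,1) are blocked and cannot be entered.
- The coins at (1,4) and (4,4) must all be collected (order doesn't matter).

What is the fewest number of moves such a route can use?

9

Any route passes through (1,4) and (4,4) in some order between (2,1) and (1,1). Summing Chebyshev distances along each leg and taking the cheapest ordering ((2,1) → (1,4) → (4,4) → (1,1)) gives a lower bound of 3 + 3 + 3 = 9 moves.
A route of 9 moves achieves this: (2,1) → (1,2) → (1,3) → (1,4) → (2,3) → (3,4) → (4,4) → (3,3) → (2,2) → (1,1).
Since 9 matches the lower bound, it is optimal.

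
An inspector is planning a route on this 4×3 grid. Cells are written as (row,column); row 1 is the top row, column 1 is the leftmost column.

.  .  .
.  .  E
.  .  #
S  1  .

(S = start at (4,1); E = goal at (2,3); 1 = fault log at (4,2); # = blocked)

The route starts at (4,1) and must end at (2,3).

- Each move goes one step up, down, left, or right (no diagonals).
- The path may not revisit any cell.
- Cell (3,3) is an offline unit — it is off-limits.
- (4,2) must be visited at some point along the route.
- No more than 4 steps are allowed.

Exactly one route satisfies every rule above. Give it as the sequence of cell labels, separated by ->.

The budget equals the shortest possible length, so every move has to be on a shortest route through the required cells.
Route from (4,1): right to (4,2), 2× up (reaching (2,2)), right to (2,3) — 4 moves in all.
Check: all required cells visited; 4 ≤ 4 moves.

(4,1) -> (4,2) -> (3,2) -> (2,2) -> (2,3)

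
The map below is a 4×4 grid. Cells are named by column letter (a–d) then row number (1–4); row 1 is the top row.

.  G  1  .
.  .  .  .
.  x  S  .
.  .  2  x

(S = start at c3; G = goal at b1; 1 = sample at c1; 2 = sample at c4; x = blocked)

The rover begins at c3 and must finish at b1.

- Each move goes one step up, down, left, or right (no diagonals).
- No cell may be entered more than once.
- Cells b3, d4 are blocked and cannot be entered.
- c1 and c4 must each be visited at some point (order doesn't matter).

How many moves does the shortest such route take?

9

Any route passes through c1 and c4 in some order between c3 and b1. Summing Manhattan distances along each leg and taking the cheapest ordering (c3 → c4 → c1 → b1) gives a lower bound of 1 + 3 + 1 = 5 moves.
The shortest route satisfying every rule uses 9 moves: c3 → c4 → b4 → a4 → a3 → a2 → b2 → c2 → c1 → b1.
The no-revisit rule (legs can't share cells) pushes the minimum above the 5-move bound; an exhaustive check rules out every length from 5 to 8 (on a 4-connected grid the length of any start-to-goal walk has the same parity as the Manhattan bound, so only lengths 5, 7, 9, … need checking), leaving 9 as the minimum.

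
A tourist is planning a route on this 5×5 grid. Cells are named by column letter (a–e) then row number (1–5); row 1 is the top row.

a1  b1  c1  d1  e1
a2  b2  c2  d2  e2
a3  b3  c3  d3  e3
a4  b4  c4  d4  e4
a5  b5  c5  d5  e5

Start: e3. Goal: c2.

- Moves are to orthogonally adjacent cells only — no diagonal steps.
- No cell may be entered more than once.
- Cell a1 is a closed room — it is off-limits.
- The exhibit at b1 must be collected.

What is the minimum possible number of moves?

7

Any route passes through b1 somewhere between e3 and c2. Summing Manhattan distances along the two legs (e3 → b1 → c2) gives a lower bound of 5 + 2 = 7 moves.
A route of 7 moves achieves this: e3 → e2 → e1 → d1 → c1 → b1 → b2 → c2.
Since 7 matches the lower bound, it is optimal.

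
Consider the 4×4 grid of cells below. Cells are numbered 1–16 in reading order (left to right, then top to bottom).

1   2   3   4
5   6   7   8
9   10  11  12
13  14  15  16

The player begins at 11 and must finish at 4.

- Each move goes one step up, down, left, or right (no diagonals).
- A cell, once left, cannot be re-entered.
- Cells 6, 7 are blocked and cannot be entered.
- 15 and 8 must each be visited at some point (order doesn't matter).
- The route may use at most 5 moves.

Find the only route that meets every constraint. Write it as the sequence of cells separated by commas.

The 5-move cap with required stops at 15, 8 leaves no slack for detours.
Route from 11: down to 15, right to 16, 3× up (reaching 4) — 5 moves in all.
Check: all required cells visited; 5 ≤ 5 moves.

11, 15, 16, 12, 8, 4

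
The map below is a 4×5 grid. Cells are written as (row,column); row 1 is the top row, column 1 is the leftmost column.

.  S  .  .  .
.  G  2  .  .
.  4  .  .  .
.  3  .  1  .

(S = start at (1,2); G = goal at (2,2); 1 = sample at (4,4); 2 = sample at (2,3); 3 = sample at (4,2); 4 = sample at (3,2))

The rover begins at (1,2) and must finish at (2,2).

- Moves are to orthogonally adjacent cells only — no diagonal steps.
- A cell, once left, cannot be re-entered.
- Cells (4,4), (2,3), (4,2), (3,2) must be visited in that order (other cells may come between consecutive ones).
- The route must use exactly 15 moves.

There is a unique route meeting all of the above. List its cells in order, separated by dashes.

(1,2) - (1,3) - (1,4) - (1,5) - (2,5) - (3,5) - (4,5) - (4,4) - (3,4) - (2,4) - (2,3) - (3,3) - (4,3) - (4,2) - (3,2) - (2,2)

The waypoints must appear in the order (4,4), (2,3), (4,2), (3,2), with no cell reused.
Route from (1,2): right 3 to (1,5), down 3 to (4,5), left 1 to (4,4), up 2 to (2,4), left 1 to (2,3), down 2 to (4,3), left 1 to (4,2), up 2 to (2,2) — 15 moves in all.
Check: order respected (1 at step 7, 2 at step 10, 3 at step 13, 4 at step 14); 15 moves as required.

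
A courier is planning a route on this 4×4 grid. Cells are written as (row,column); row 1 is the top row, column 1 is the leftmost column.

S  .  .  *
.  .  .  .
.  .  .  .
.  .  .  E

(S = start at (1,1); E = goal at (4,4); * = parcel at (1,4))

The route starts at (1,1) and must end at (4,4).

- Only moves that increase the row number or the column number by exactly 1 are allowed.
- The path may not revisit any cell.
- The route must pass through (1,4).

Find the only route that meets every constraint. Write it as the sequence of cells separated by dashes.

Moves only go right or down, so the column and row indices never decrease.
Route from (1,1): right 3 to (1,4), down 3 to (4,4) — 6 moves in all.
Check: all required cells visited.

(1,1) - (1,2) - (1,3) - (1,4) - (2,4) - (3,4) - (4,4)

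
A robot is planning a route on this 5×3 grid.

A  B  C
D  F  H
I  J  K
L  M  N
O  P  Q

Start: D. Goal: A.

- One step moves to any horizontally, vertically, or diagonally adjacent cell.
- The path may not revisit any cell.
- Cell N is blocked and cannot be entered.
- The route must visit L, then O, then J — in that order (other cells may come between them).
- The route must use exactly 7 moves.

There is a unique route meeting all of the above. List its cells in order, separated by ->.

D -> I -> L -> O -> M -> J -> F -> A

The waypoints must appear in the order L, O, J, with no cell reused.
Route from D: down 3 to O, up-right 1 to M, up 2 to F, up-left 1 to A — 7 moves in all.
Check: order respected (L at step 2, O at step 3, J at step 5); 7 moves as required.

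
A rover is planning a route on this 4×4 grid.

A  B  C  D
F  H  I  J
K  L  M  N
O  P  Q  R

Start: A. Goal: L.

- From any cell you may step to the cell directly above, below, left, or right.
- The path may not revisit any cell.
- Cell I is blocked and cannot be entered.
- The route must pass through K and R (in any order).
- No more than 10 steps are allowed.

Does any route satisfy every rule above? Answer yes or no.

One route that works: A → F → K → O → P → Q → R → N → M → L.

yes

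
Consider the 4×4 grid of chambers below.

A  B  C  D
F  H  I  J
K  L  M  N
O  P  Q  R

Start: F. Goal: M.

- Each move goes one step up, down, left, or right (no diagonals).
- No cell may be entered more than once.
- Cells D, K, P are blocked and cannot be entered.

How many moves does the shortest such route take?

The Manhattan distance from F to M is |2−3| + |1−3| = 3, so at least 3 moves are needed.
A route of 3 moves achieves this: F → H → L → M.
Since 3 matches the lower bound, it is optimal.

3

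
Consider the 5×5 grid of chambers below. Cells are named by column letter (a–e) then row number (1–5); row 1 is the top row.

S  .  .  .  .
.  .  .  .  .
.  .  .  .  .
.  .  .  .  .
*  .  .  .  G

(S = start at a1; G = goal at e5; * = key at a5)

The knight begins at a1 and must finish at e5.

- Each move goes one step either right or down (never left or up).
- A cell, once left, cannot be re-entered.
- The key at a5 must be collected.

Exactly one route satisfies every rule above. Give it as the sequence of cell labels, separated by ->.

Moves only go right or down, so the column and row indices never decrease.
Route from a1: down 4 to a5, right 4 to e5 — 8 moves in all.
Check: all required cells visited.

a1 -> a2 -> a3 -> a4 -> a5 -> b5 -> c5 -> d5 -> e5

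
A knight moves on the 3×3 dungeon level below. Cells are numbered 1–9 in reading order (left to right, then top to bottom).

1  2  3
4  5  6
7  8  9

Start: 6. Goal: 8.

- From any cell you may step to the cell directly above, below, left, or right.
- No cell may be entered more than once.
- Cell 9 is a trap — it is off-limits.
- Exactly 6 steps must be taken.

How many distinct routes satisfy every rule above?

Need simple routes of exactly 6 moves from 6 to 8 (Manhattan distance 2, so 2 moves are spent on a detour and 2 undoing it).
Enumerating: 6 3 2 5 4 7 8 | 6 3 2 1 4 7 8 | 6 3 2 1 4 5 8 | 6 5 2 1 4 7 8.
That gives 4 routes.

4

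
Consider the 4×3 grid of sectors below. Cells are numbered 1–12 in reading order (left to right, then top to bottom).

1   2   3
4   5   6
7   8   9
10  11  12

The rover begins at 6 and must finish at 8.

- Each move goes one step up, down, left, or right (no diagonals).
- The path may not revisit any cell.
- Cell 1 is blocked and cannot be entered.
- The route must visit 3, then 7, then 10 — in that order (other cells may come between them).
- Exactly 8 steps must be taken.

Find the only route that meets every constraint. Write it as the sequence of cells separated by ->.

The waypoints must appear in the order 3, 7, 10, with no cell reused.
Route from 6: up 1 to 3, left 1 to 2, down 1 to 5, left 1 to 4, down 2 to 10, right 1 to 11, up 1 to 8 — 8 moves in all.
Check: order respected (3 at step 1, 7 at step 5, 10 at step 6); 8 moves as required.

6 -> 3 -> 2 -> 5 -> 4 -> 7 -> 10 -> 11 -> 8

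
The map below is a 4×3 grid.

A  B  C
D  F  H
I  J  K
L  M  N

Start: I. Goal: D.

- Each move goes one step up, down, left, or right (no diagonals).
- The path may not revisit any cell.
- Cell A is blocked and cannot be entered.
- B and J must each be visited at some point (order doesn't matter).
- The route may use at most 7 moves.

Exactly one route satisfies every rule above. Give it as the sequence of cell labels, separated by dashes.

The 7-move cap with required stops at B, J leaves no slack for detours.
Route from I: 2× right (reaching K), 2× up (reaching C), left to B, down to F, left to D — 7 moves in all.
Check: all required cells visited; 7 ≤ 7 moves.

I - J - K - H - C - B - F - D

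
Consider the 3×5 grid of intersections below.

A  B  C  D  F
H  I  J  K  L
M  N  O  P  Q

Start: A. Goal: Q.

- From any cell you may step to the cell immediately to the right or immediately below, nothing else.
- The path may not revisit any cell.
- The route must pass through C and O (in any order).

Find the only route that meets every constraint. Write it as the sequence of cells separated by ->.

A -> B -> C -> J -> O -> P -> Q

Moves only go right or down, so the column and row indices never decrease.
Route from A: right 2 to C, down 2 to O, right 2 to Q — 6 moves in all.
Check: all required cells visited.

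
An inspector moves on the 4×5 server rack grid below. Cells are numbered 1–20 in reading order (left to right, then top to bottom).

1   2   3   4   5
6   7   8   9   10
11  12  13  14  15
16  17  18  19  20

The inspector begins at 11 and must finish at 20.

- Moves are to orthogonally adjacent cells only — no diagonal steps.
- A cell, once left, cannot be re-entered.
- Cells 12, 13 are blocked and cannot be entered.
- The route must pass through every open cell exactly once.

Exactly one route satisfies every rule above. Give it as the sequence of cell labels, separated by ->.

11 -> 16 -> 17 -> 18 -> 19 -> 14 -> 9 -> 8 -> 7 -> 6 -> 1 -> 2 -> 3 -> 4 -> 5 -> 10 -> 15 -> 20

Need to visit all 18 open cells exactly once, starting at 11 and ending at 20.
Cell 16 has only two open neighbours (11 and 17), so the path must pass straight through it: one of those is the cell it's entered from and the other is where it exits.
Route from 11: down to 16, 3× right (reaching 19), 2× up (reaching 9), 3× left (reaching 6), up to 1, 4× right (reaching 5), 3× down (reaching 20) — 17 moves in all.
Check: all 18 open cells covered.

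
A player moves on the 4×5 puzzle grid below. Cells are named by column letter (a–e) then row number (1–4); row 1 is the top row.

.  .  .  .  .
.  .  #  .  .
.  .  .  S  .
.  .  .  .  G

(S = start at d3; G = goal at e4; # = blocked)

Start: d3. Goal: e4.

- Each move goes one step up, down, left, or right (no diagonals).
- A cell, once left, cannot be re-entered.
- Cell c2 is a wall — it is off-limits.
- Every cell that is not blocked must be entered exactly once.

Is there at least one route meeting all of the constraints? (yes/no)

no

Colour the cells like a checkerboard: each orthogonal step flips colour, so a Hamiltonian route alternates colours. Here there are 10 cells of one colour and 9 of the other, with start on the same colour as the goal — the counts and endpoints can't be arranged into an alternating sequence of length 19, so no Hamiltonian route exists.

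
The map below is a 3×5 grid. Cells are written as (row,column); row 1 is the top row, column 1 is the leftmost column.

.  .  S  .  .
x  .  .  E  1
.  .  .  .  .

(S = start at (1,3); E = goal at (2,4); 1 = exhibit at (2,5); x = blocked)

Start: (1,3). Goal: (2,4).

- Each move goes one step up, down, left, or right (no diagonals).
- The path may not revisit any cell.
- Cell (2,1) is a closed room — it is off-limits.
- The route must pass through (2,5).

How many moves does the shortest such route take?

4

Any route passes through (2,5) somewhere between (1,3) and (2,4). Summing Manhattan distances along the two legs ((1,3) → (2,5) → (2,4)) gives a lower bound of 3 + 1 = 4 moves.
A route of 4 moves achieves this: (1,3) → (1,4) → (1,5) → (2,5) → (2,4).
Since 4 matches the lower bound, it is optimal.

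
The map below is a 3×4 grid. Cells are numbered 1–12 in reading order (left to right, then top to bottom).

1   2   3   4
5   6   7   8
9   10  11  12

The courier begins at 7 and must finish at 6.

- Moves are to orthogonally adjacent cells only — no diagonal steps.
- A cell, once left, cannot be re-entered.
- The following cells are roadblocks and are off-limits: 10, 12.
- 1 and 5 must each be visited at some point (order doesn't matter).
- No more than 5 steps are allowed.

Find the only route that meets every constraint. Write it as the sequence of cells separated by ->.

7 -> 3 -> 2 -> 1 -> 5 -> 6

The budget equals the shortest possible length, so every move has to be on a shortest route through the required cells.
Route from 7: up 1 to 3, left 2 to 1, down 1 to 5, right 1 to 6 — 5 moves in all.
Check: all required cells visited; 5 ≤ 5 moves.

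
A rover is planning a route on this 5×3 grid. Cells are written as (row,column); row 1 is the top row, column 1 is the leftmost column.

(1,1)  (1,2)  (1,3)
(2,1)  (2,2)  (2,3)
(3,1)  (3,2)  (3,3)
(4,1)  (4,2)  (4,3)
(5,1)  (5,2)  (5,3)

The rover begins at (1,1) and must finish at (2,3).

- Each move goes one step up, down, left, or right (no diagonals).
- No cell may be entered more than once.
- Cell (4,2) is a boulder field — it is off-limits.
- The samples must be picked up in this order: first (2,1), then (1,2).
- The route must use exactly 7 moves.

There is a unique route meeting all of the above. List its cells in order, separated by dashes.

(1,1) - (2,1) - (3,1) - (3,2) - (2,2) - (1,2) - (1,3) - (2,3)

The waypoints must appear in the order (2,1), (1,2), with no cell reused.
Route from (1,1): 2× down (reaching (3,1)), right to (3,2), 2× up (reaching (1,2)), right to (1,3), down to (2,3) — 7 moves in all.
Check: order respected ((2,1) at step 1, (1,2) at step 5); 7 moves as required.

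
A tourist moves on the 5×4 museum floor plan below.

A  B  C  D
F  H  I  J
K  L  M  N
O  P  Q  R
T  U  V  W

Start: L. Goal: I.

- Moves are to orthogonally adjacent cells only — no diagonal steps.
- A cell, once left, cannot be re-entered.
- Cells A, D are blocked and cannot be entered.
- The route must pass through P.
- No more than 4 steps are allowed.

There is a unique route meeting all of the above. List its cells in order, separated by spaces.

Any route must reach P and still end at I within 4 moves, so the order of the required stops is forced.
Route from L: down 1 to P, right 1 to Q, up 2 to I — 4 moves in all.
Check: all required cells visited; 4 ≤ 4 moves.

L P Q M I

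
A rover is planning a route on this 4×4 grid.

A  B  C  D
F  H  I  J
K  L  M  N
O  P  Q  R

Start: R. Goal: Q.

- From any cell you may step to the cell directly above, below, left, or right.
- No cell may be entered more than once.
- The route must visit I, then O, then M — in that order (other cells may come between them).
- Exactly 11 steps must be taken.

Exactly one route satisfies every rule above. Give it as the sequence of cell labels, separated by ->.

The waypoints must appear in the order I, O, M, with no cell reused.
Route from R: 2× up (reaching J), 3× left (reaching F), 2× down (reaching O), right to P, up to L, right to M, down to Q — 11 moves in all.
Check: order respected (I at step 3, O at step 7, M at step 10); 11 moves as required.

R -> N -> J -> I -> H -> F -> K -> O -> P -> L -> M -> Q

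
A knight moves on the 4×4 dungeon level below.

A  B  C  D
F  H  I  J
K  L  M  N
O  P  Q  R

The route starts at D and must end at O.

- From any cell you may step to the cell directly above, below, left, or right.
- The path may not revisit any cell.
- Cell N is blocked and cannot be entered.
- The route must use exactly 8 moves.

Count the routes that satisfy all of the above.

22

Need simple routes of exactly 8 moves from D to O (Manhattan distance 6, so 1 moves are spent on a detour and 1 undoing it).
Branch systematically from the start, pruning whenever the remaining move budget drops below the Manhattan distance to O or differs from it in parity. Grouping the completions by first move — via J: 9; via C: 13 — and summing: 9 + 13 = 22.
That gives 22 routes.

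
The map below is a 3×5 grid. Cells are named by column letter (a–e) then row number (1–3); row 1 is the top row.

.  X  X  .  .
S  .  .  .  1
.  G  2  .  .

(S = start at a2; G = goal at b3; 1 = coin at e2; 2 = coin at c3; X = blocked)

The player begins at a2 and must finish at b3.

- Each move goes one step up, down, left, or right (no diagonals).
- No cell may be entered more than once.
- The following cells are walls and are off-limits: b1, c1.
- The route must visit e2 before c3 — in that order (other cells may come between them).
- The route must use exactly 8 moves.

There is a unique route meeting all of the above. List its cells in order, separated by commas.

a2, b2, c2, d2, e2, e3, d3, c3, b3

The waypoints must appear in the order e2, c3, with no cell reused.
Route from a2: 4× right (reaching e2), down to e3, 3× left (reaching b3) — 8 moves in all.
Check: order respected (1 at step 4, 2 at step 7); 8 moves as required.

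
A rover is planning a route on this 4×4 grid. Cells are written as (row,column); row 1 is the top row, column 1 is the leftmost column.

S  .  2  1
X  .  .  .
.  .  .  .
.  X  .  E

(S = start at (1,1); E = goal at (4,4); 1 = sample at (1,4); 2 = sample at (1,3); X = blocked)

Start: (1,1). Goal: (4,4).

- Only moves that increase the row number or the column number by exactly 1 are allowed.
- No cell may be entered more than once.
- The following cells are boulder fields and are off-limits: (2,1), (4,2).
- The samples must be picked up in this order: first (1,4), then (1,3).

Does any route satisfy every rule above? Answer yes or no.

no

(1,3) lies to the left of (1,4), so going from (1,4) to (1,3) would need a leftward move — but moves only go right/down, so (1,4) cannot be visited before (1,3).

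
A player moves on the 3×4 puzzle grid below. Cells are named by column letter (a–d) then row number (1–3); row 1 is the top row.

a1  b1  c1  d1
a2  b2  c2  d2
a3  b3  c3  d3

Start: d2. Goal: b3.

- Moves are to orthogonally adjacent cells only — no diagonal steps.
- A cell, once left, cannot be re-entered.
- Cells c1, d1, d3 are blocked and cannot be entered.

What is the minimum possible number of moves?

3

The Manhattan distance from d2 to b3 is |2−3| + |4−2| = 3, so at least 3 moves are needed.
A route of 3 moves achieves this: d2 → c2 → c3 → b3.
Since 3 matches the lower bound, it is optimal.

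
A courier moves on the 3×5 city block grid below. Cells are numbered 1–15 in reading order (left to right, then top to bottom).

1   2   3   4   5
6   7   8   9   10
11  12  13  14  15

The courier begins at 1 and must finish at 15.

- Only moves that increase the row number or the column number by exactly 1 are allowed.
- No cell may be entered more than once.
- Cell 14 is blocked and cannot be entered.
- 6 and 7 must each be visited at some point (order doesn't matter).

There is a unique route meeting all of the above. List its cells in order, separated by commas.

1, 6, 7, 8, 9, 10, 15

Moves only go right or down, so the column and row indices never decrease.
Route from 1: down 1 to 6, right 4 to 10, down 1 to 15 — 6 moves in all.
Check: all required cells visited.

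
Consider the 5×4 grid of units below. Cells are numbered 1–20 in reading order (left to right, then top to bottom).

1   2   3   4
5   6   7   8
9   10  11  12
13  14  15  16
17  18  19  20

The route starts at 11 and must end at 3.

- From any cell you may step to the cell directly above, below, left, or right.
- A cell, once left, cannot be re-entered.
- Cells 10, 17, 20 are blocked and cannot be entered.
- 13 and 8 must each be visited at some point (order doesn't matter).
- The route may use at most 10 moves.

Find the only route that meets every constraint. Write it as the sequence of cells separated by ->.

The 10-move cap with required stops at 13, 8 leaves no slack for detours.
Route from 11: down to 15, 2× left (reaching 13), 2× up (reaching 5), 3× right (reaching 8), up to 4, left to 3 — 10 moves in all.
Check: all required cells visited; 10 ≤ 10 moves.

11 -> 15 -> 14 -> 13 -> 9 -> 5 -> 6 -> 7 -> 8 -> 4 -> 3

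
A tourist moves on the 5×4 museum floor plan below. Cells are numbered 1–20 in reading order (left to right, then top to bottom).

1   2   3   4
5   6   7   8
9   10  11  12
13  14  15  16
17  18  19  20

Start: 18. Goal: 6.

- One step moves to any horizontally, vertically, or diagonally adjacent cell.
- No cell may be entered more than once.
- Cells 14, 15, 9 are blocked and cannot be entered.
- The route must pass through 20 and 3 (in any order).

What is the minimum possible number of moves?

Any route passes through 20 and 3 in some order between 18 and 6. Summing Chebyshev distances along each leg and taking the cheapest ordering (18 → 20 → 3 → 6) gives a lower bound of 2 + 4 + 1 = 7 moves.
A route of 7 moves achieves this: 18 → 19 → 20 → 16 → 11 → 7 → 3 → 6.
Since 7 matches the lower bound, it is optimal.

7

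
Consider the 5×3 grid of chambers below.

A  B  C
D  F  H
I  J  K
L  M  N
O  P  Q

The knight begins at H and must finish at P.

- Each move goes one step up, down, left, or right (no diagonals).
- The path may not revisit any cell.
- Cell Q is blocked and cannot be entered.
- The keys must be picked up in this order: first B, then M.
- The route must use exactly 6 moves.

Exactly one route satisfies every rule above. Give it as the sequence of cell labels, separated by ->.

H -> C -> B -> F -> J -> M -> P

The waypoints must appear in the order B, M, with no cell reused.
Route from H: up 1 to C, left 1 to B, down 4 to P — 6 moves in all.
Check: order respected (B at step 2, M at step 5); 6 moves as required.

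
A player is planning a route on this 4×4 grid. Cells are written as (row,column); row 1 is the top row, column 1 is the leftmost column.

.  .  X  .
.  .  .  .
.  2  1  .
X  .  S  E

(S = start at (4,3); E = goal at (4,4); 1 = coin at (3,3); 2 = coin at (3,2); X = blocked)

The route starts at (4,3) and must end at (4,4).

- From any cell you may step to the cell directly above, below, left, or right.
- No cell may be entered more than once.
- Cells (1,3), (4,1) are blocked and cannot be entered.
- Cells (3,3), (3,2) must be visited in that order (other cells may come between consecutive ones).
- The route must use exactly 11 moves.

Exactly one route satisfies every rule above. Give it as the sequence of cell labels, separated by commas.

(4,3), (3,3), (3,2), (3,1), (2,1), (1,1), (1,2), (2,2), (2,3), (2,4), (3,4), (4,4)

The waypoints must appear in the order (3,3), (3,2), with no cell reused.
Route from (4,3): up to (3,3), 2× left (reaching (3,1)), 2× up (reaching (1,1)), right to (1,2), down to (2,2), 2× right (reaching (2,4)), 2× down (reaching (4,4)) — 11 moves in all.
Check: order respected (1 at step 1, 2 at step 2); 11 moves as required.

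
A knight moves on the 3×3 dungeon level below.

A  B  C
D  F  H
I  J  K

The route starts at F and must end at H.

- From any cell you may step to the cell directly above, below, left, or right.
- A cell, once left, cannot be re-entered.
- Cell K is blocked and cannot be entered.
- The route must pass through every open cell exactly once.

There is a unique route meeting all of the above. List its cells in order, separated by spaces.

F J I D A B C H

Need to visit all 8 open cells exactly once, starting at F and ending at H.
Cell C has only two open neighbours (H and B), so the path must pass straight through it: one of those is the cell it's entered from and the other is where it exits.
Route from F: down to J, left to I, 2× up (reaching A), 2× right (reaching C), down to H — 7 moves in all.
Check: all 8 open cells covered.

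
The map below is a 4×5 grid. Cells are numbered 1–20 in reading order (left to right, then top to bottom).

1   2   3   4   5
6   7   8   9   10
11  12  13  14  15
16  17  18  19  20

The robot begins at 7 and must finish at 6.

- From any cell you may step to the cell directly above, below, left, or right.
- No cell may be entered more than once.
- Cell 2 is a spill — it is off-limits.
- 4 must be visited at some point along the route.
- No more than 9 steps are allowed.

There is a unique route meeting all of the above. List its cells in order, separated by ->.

7 -> 8 -> 3 -> 4 -> 9 -> 14 -> 13 -> 12 -> 11 -> 6

Any route must reach 4 and still end at 6 within 9 moves, so the order of the required stops is forced.
Route from 7: right to 8, up to 3, right to 4, 2× down (reaching 14), 3× left (reaching 11), up to 6 — 9 moves in all.
Check: all required cells visited; 9 ≤ 9 moves.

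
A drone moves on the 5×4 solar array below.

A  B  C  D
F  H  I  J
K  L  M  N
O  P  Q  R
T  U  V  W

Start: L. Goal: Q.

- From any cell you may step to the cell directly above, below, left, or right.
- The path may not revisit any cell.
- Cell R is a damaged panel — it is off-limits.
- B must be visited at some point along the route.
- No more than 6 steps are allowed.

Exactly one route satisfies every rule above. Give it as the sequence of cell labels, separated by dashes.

The budget equals the shortest possible length, so every move has to be on a shortest route through the required cells.
Route from L: 2× up (reaching B), right to C, 3× down (reaching Q) — 6 moves in all.
Check: all required cells visited; 6 ≤ 6 moves.

L - H - B - C - I - M - Q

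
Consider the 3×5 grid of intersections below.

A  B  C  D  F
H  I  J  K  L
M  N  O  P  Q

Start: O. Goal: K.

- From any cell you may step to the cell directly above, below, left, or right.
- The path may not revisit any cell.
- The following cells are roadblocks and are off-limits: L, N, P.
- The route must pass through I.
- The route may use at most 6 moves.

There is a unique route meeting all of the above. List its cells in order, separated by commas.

The budget equals the shortest possible length, so every move has to be on a shortest route through the required cells.
Route from O: up to J, left to I, up to B, 2× right (reaching D), down to K — 6 moves in all.
Check: all required cells visited; 6 ≤ 6 moves.

O, J, I, B, C, D, K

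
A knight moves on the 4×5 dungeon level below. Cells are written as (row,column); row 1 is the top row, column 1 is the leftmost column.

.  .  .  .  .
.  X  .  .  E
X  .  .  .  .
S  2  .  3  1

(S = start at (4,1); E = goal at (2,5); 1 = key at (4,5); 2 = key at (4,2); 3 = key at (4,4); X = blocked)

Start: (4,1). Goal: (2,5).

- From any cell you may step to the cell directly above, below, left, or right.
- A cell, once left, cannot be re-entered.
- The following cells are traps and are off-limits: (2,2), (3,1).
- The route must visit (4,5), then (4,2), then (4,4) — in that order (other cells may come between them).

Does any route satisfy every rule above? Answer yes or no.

Ignoring the required order, 18 revisit-free routes from (4,1) to (2,5) pass through all of (4,5), (4,2), and (4,4); the waypoint orders that occur are (4,2) → (4,4) → (4,5) (18) — never (4,5) → (4,2) → (4,4).

no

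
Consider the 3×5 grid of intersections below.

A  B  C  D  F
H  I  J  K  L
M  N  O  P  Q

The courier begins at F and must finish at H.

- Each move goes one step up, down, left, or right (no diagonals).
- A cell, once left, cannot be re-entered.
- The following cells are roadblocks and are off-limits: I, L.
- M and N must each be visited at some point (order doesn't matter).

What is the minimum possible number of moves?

7

Any route passes through M and N in some order between F and H. Summing Manhattan distances along each leg and taking the cheapest ordering (F → N → M → H) gives a lower bound of 5 + 1 + 1 = 7 moves.
A route of 7 moves achieves this: F → D → K → P → O → N → M → H.
Since 7 matches the lower bound, it is optimal.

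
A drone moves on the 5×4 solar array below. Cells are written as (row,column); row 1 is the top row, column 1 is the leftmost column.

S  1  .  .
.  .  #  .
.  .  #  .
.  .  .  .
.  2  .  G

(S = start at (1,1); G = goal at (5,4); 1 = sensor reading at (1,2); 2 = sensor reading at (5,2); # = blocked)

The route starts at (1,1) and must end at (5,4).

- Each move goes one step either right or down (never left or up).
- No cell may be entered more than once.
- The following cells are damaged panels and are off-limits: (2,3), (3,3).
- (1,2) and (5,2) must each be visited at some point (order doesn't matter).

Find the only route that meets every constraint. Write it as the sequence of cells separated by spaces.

Moves only go right or down, so the column and row indices never decrease.
Route from (1,1): right to (1,2), 4× down (reaching (5,2)), 2× right (reaching (5,4)) — 7 moves in all.
Check: all required cells visited.

(1,1) (1,2) (2,2) (3,2) (4,2) (5,2) (5,3) (5,4)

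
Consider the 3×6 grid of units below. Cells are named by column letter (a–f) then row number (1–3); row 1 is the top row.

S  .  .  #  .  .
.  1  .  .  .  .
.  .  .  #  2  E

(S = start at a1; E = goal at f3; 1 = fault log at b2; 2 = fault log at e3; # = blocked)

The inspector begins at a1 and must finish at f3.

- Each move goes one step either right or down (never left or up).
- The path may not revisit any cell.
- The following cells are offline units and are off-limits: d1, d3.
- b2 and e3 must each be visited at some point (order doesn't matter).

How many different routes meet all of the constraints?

A right/down-only route from a1 to f3 makes exactly 2 down-moves and 5 right-moves in some order.
With no other constraints that would be C(7,2) = 21 routes.
A monotone route can only reach the required cells in the order b2, e3, so split there and multiply the segment counts (each segment already excludes blocked cells): a1→b2: 2; b2→e3: 1; e3→f3: 1; product = 2.
That gives 2 routes.

2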